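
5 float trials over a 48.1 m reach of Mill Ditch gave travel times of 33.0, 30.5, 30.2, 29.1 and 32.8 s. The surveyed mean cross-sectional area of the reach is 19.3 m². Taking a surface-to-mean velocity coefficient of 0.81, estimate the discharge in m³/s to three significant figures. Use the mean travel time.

t̄ = (33.0 + 30.5 + 30.2 + 29.1 + 32.8) / 5 = 31.12 s
v_surface = L / t̄ = 48.1 / 31.12 = 1.546 m/s
v_mean = 0.81 × 1.546 = 1.252 m/s
Q = A × v_mean = 19.3 × 1.252 = 24.16 m³/s

24.2 m³/s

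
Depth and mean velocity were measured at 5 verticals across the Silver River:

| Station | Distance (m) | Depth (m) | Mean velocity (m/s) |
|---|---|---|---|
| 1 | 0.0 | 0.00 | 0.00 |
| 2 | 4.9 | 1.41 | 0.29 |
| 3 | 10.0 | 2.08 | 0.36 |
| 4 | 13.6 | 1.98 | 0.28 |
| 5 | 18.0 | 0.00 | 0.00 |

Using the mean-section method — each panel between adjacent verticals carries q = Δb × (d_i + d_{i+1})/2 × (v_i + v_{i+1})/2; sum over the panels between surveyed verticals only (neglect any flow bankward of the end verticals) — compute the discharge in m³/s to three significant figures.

Panel 1-2: Δb = 4.9 m, d̄ = (0.00+1.41)/2 = 0.705, v̄ = (0.00+0.29)/2 = 0.145 → q = 4.9×0.705×0.145 = 0.5009 m³/s
Panel 2-3: Δb = 5.1 m, d̄ = (1.41+2.08)/2 = 1.745, v̄ = (0.29+0.36)/2 = 0.325 → q = 5.1×1.745×0.325 = 2.892 m³/s
Panel 3-4: Δb = 3.6 m, d̄ = (2.08+1.98)/2 = 2.03, v̄ = (0.36+0.28)/2 = 0.32 → q = 3.6×2.03×0.32 = 2.339 m³/s
Panel 4-5: Δb = 4.4 m, d̄ = (1.98+0.00)/2 = 0.99, v̄ = (0.28+0.00)/2 = 0.14 → q = 4.4×0.99×0.14 = 0.6098 m³/s
Q = Σ q = 6.342 m³/s

6.34 m³/s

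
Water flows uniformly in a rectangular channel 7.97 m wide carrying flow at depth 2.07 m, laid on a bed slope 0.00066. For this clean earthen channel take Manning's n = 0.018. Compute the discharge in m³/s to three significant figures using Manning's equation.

A = b·y = 7.97 × 2.07 = 16.50 m²
P = b + 2y = 7.97 + 2×2.07 = 12.11 m
R = A/P = 16.50/12.11 = 1.362 m
Q = (1/n)·A·R^(2/3)·S^(1/2) = (1/0.018) × 16.50 × 1.362^(2/3) × 0.00066^(1/2) = 28.94 m³/s

28.9 m³/s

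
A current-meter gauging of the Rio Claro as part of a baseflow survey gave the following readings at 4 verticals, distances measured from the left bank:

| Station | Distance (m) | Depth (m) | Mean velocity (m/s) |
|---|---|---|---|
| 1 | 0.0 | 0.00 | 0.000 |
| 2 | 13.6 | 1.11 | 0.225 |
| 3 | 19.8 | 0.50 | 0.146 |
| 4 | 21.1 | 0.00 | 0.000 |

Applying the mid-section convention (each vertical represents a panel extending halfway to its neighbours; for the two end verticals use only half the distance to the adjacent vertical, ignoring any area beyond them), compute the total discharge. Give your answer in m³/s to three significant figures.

w_2 = (19.8 − 0.0)/2 = 9.9 m; q_2 = 0.225 × 1.11 × 9.9 = 2.473 m³/s
w_3 = (21.1 − 13.6)/2 = 3.75 m; q_3 = 0.146 × 0.50 × 3.75 = 0.2738 m³/s
Stations 1, 4 contribute zero (depth or velocity is 0).
Q = Σ qᵢ = 2.746 m³/s

2.75 m³/s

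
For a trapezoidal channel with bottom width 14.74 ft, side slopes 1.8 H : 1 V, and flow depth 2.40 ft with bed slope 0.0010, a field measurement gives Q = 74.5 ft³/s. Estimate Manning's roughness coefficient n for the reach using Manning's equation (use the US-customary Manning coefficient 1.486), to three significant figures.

A = (b + z·y)·y = (14.74 + 1.8×2.40)×2.40 = 45.74 ft²
P = b + 2y√(1+z²) = 14.74 + 2×2.40×√(1+1.8²) = 24.62 ft
R = A/P = 45.74/24.62 = 1.858 ft
n = (1.486/Q)·A·R^(2/3)·S^(1/2) = (1.486/74.5) × 45.74 × 1.511 × 0.03162 = 0.04360

0.0436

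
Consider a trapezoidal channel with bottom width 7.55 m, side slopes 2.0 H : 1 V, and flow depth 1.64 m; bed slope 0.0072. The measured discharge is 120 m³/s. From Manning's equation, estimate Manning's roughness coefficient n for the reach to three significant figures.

A = (b + z·y)·y = (7.55 + 2.0×1.64)×1.64 = 17.76 m²
P = b + 2y√(1+z²) = 7.55 + 2×1.64×√(1+2.0²) = 14.88 m
R = A/P = 17.76/14.88 = 1.193 m
n = (1/Q)·A·R^(2/3)·S^(1/2) = (1/120) × 17.76 × 1.125 × 0.08485 = 0.01413

0.0141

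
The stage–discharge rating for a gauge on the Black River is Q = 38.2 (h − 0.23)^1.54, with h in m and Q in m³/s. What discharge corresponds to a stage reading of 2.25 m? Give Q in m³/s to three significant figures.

Q = 38.2 × (2.25 − 0.23)^1.54 = 38.2 × 2.02^1.54 = 112.8 m³/s

113 m³/s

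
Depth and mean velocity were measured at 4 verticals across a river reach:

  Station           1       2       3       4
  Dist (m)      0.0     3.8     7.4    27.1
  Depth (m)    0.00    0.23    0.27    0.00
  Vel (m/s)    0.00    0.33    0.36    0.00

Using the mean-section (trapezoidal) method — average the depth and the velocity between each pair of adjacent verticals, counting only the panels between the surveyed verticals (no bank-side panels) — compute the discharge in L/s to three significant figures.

Panel 1-2: Δb = 3.8 m, d̄ = (0.00+0.23)/2 = 0.115, v̄ = (0.00+0.33)/2 = 0.165 → q = 3.8×0.115×0.165 = 0.07211 m³/s
Panel 2-3: Δb = 3.6 m, d̄ = (0.23+0.27)/2 = 0.25, v̄ = (0.33+0.36)/2 = 0.345 → q = 3.6×0.25×0.345 = 0.3105 m³/s
Panel 3-4: Δb = 19.7 m, d̄ = (0.27+0.00)/2 = 0.135, v̄ = (0.36+0.00)/2 = 0.18 → q = 19.7×0.135×0.18 = 0.4787 m³/s
Q = Σ q = 0.8613 m³/s
= 0.8613 × 1000 = 861.3 L/s

861 L/s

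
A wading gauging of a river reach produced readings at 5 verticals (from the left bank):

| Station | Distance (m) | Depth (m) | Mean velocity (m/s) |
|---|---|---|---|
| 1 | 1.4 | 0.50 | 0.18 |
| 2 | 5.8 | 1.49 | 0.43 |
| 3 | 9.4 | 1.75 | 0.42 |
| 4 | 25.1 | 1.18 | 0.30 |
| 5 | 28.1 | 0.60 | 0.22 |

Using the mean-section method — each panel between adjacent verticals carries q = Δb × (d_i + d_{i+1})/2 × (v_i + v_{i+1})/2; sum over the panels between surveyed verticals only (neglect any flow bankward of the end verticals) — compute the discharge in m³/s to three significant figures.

Panel 1-2: Δb = 4.4 m, d̄ = (0.50+1.49)/2 = 0.995, v̄ = (0.18+0.43)/2 = 0.305 → q = 4.4×0.995×0.305 = 1.335 m³/s
Panel 2-3: Δb = 3.6 m, d̄ = (1.49+1.75)/2 = 1.62, v̄ = (0.43+0.42)/2 = 0.425 → q = 3.6×1.62×0.425 = 2.479 m³/s
Panel 3-4: Δb = 15.7 m, d̄ = (1.75+1.18)/2 = 1.465, v̄ = (0.42+0.30)/2 = 0.36 → q = 15.7×1.465×0.36 = 8.280 m³/s
Panel 4-5: Δb = 3 m, d̄ = (1.18+0.60)/2 = 0.89, v̄ = (0.30+0.22)/2 = 0.26 → q = 3×0.89×0.26 = 0.6942 m³/s
Q = Σ q = 12.79 m³/s

12.8 m³/s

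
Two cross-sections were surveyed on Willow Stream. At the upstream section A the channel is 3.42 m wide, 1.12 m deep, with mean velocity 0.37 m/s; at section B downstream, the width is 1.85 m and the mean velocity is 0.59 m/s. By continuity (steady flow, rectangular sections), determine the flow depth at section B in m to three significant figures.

Q = A₁V₁ = (3.42×1.12) × 0.37 = 1.417 m³/s
d₂ = Q/(b₂ V₂) = 1.417/(1.85×0.59) = 1.298 m

1.30 m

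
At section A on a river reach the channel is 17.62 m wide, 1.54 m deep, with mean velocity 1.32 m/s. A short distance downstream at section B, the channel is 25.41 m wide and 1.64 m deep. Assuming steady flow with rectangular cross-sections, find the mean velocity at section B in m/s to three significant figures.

Q = A₁V₁ = (17.62×1.54) × 1.32 = 35.82 m³/s
A₂ = 25.41 × 1.64 = 41.67 m²
V₂ = Q/A₂ = 35.82/41.67 = 0.8595 m/s

0.860 m/s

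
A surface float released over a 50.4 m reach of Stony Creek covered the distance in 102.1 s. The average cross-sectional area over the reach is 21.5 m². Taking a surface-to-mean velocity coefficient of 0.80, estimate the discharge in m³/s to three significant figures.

v_surface = L / t̄ = 50.4 / 102.1 = 0.4936 m/s
v_mean = 0.80 × 0.4936 = 0.3949 m/s
Q = A × v_mean = 21.5 × 0.3949 = 8.490 m³/s

8.49 m³/s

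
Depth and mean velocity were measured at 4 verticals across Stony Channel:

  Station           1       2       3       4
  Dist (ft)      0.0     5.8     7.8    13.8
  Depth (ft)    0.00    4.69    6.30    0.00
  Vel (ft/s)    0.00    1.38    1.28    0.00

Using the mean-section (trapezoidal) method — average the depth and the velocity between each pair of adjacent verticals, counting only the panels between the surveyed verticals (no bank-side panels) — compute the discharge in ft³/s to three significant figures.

Panel 1-2: Δb = 5.8 ft, d̄ = (0.00+4.69)/2 = 2.345, v̄ = (0.00+1.38)/2 = 0.69 → q = 5.8×2.345×0.69 = 9.385 ft³/s
Panel 2-3: Δb = 2 ft, d̄ = (4.69+6.30)/2 = 5.495, v̄ = (1.38+1.28)/2 = 1.33 → q = 2×5.495×1.33 = 14.62 ft³/s
Panel 3-4: Δb = 6 ft, d̄ = (6.30+0.00)/2 = 3.15, v̄ = (1.28+0.00)/2 = 0.64 → q = 6×3.15×0.64 = 12.10 ft³/s
Q = Σ q = 36.10 ft³/s

36.1 ft³/s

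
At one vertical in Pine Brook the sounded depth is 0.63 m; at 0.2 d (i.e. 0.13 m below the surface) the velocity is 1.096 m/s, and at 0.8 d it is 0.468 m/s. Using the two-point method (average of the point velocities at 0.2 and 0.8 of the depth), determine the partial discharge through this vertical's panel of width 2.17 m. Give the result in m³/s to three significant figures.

1.07 m³/s

v̄ = (1.096 + 0.468) / 2 = 0.7820 m/s
q = v̄ × d × w = 0.7820 × 0.63 × 2.17 = 1.069 m³/s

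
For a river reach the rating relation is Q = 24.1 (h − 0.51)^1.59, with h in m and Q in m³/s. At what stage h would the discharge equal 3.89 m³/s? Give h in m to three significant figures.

0.828 m

h − h₀ = (Q/C)^(1/b) = (3.89/24.1)^(1/1.59) = 0.3176 m
h = 0.51 + 0.3176 = 0.8276 m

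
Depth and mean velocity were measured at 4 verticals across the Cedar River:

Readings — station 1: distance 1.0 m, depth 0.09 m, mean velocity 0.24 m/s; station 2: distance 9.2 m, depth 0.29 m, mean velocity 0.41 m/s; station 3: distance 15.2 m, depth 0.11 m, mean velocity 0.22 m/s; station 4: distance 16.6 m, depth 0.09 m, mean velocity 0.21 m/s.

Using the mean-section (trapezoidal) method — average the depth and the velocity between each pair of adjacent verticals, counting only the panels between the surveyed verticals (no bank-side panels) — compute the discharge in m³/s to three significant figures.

0.914 m³/s

Panel 1-2: Δb = 8.2 m, d̄ = (0.09+0.29)/2 = 0.19, v̄ = (0.24+0.41)/2 = 0.325 → q = 8.2×0.19×0.325 = 0.5064 m³/s
Panel 2-3: Δb = 6 m, d̄ = (0.29+0.11)/2 = 0.2, v̄ = (0.41+0.22)/2 = 0.315 → q = 6×0.2×0.315 = 0.3780 m³/s
Panel 3-4: Δb = 1.4 m, d̄ = (0.11+0.09)/2 = 0.1, v̄ = (0.22+0.21)/2 = 0.215 → q = 1.4×0.1×0.215 = 0.03010 m³/s
Q = Σ q = 0.9145 m³/s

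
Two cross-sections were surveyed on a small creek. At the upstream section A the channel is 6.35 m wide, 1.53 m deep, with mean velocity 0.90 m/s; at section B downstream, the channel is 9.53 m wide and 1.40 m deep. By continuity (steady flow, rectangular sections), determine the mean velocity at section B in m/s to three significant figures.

0.655 m/s

Q = A₁V₁ = (6.35×1.53) × 0.90 = 8.744 m³/s
A₂ = 9.53 × 1.40 = 13.34 m²
V₂ = Q/A₂ = 8.744/13.34 = 0.6554 m/s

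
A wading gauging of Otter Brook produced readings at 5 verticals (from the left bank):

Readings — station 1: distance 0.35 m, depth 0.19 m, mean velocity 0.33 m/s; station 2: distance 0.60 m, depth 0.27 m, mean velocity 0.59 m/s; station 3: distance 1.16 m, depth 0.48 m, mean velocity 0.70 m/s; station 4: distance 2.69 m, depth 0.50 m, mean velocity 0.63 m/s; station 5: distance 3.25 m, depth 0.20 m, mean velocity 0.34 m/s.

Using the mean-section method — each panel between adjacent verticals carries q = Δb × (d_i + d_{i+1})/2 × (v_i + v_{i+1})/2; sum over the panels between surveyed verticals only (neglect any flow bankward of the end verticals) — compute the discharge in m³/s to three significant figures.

Panel 1-2: Δb = 0.25 m, d̄ = (0.19+0.27)/2 = 0.23, v̄ = (0.33+0.59)/2 = 0.46 → q = 0.25×0.23×0.46 = 0.02645 m³/s
Panel 2-3: Δb = 0.56 m, d̄ = (0.27+0.48)/2 = 0.375, v̄ = (0.59+0.70)/2 = 0.645 → q = 0.56×0.375×0.645 = 0.1355 m³/s
Panel 3-4: Δb = 1.53 m, d̄ = (0.48+0.50)/2 = 0.49, v̄ = (0.70+0.63)/2 = 0.665 → q = 1.53×0.49×0.665 = 0.4986 m³/s
Panel 4-5: Δb = 0.56 m, d̄ = (0.50+0.20)/2 = 0.35, v̄ = (0.63+0.34)/2 = 0.485 → q = 0.56×0.35×0.485 = 0.09506 m³/s
Q = Σ q = 0.7555 m³/s

0.756 m³/s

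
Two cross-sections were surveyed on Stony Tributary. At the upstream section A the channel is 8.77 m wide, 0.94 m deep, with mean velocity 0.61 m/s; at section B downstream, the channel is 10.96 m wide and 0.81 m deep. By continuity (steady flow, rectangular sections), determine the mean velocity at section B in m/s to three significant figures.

Q = A₁V₁ = (8.77×0.94) × 0.61 = 5.029 m³/s
A₂ = 10.96 × 0.81 = 8.878 m²
V₂ = Q/A₂ = 5.029/8.878 = 0.5665 m/s

0.566 m/s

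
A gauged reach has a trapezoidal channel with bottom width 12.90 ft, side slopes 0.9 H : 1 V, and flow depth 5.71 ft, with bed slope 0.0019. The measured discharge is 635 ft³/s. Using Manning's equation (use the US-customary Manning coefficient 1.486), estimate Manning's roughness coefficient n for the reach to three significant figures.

0.0249

A = (b + z·y)·y = (12.90 + 0.9×5.71)×5.71 = 103.0 ft²
P = b + 2y√(1+z²) = 12.90 + 2×5.71×√(1+0.9²) = 28.26 ft
R = A/P = 103.0/28.26 = 3.644 ft
n = (1.486/Q)·A·R^(2/3)·S^(1/2) = (1.486/635) × 103.0 × 2.368 × 0.04359 = 0.02488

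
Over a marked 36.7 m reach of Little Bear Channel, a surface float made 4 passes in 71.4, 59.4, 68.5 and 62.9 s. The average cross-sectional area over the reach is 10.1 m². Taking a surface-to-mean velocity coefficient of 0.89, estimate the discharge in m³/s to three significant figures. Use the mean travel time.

5.03 m³/s

t̄ = (71.4 + 59.4 + 68.5 + 62.9) / 4 = 65.55 s
v_surface = L / t̄ = 36.7 / 65.55 = 0.5599 m/s
v_mean = 0.89 × 0.5599 = 0.4983 m/s
Q = A × v_mean = 10.1 × 0.4983 = 5.033 m³/s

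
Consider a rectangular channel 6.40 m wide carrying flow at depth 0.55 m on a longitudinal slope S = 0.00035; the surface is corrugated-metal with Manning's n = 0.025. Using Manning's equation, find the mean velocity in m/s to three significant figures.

A = b·y = 6.40 × 0.55 = 3.520 m²
P = b + 2y = 6.40 + 2×0.55 = 7.500 m
R = A/P = 3.520/7.500 = 0.4693 m
Q = (1/n)·A·R^(2/3)·S^(1/2) = (1/0.025) × 3.520 × 0.4693^(2/3) × 0.00035^(1/2) = 1.591 m³/s
V = Q/A = 1.591/3.520 = 0.4519 m/s

0.452 m/s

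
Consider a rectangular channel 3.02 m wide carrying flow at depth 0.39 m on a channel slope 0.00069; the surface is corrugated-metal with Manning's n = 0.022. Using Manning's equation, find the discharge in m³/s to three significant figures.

A = b·y = 3.02 × 0.39 = 1.178 m²
P = b + 2y = 3.02 + 2×0.39 = 3.800 m
R = A/P = 1.178/3.800 = 0.3099 m
Q = (1/n)·A·R^(2/3)·S^(1/2) = (1/0.022) × 1.178 × 0.3099^(2/3) × 0.00069^(1/2) = 0.6441 m³/s

0.644 m³/s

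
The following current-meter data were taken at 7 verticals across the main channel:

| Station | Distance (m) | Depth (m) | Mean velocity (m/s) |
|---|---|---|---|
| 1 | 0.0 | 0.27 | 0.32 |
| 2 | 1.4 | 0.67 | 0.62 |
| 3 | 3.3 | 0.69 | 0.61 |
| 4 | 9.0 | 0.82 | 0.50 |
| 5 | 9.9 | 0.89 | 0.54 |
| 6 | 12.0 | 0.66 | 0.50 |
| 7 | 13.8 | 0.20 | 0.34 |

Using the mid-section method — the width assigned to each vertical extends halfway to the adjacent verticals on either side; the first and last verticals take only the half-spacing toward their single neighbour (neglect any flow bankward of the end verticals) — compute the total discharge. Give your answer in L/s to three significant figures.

5120 L/s

w_1 = (1.4 − 0.0)/2 = 0.7 m; q_1 = 0.32 × 0.27 × 0.7 = 0.06048 m³/s
w_2 = (3.3 − 0.0)/2 = 1.65 m; q_2 = 0.62 × 0.67 × 1.65 = 0.6854 m³/s
w_3 = (9.0 − 1.4)/2 = 3.8 m; q_3 = 0.61 × 0.69 × 3.8 = 1.599 m³/s
w_4 = (9.9 − 3.3)/2 = 3.3 m; q_4 = 0.50 × 0.82 × 3.3 = 1.353 m³/s
w_5 = (12.0 − 9.0)/2 = 1.5 m; q_5 = 0.54 × 0.89 × 1.5 = 0.7209 m³/s
w_6 = (13.8 − 9.9)/2 = 1.95 m; q_6 = 0.50 × 0.66 × 1.95 = 0.6435 m³/s
w_7 = (13.8 − 12.0)/2 = 0.9 m; q_7 = 0.34 × 0.20 × 0.9 = 0.06120 m³/s
Q = Σ qᵢ = 5.124 m³/s
= 5.124 × 1000 = 5124 L/s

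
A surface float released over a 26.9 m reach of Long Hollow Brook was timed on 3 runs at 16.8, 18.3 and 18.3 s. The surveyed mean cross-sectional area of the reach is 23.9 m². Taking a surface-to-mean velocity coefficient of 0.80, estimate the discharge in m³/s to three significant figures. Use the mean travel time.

28.9 m³/s

t̄ = (16.8 + 18.3 + 18.3) / 3 = 17.8 s
v_surface = L / t̄ = 26.9 / 17.8 = 1.511 m/s
v_mean = 0.80 × 1.511 = 1.209 m/s
Q = A × v_mean = 23.9 × 1.209 = 28.89 m³/s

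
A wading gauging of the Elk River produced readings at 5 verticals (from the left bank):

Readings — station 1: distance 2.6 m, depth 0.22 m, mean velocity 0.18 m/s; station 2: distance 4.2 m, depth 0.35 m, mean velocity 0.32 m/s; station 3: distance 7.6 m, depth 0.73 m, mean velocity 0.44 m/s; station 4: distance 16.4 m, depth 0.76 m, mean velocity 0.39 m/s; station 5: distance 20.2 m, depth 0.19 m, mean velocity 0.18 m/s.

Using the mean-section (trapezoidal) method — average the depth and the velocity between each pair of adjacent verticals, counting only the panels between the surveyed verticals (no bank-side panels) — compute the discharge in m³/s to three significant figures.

4.05 m³/s

Panel 1-2: Δb = 1.6 m, d̄ = (0.22+0.35)/2 = 0.285, v̄ = (0.18+0.32)/2 = 0.25 → q = 1.6×0.285×0.25 = 0.1140 m³/s
Panel 2-3: Δb = 3.4 m, d̄ = (0.35+0.73)/2 = 0.54, v̄ = (0.32+0.44)/2 = 0.38 → q = 3.4×0.54×0.38 = 0.6977 m³/s
Panel 3-4: Δb = 8.8 m, d̄ = (0.73+0.76)/2 = 0.745, v̄ = (0.44+0.39)/2 = 0.415 → q = 8.8×0.745×0.415 = 2.721 m³/s
Panel 4-5: Δb = 3.8 m, d̄ = (0.76+0.19)/2 = 0.475, v̄ = (0.39+0.18)/2 = 0.285 → q = 3.8×0.475×0.285 = 0.5144 m³/s
Q = Σ q = 4.047 m³/s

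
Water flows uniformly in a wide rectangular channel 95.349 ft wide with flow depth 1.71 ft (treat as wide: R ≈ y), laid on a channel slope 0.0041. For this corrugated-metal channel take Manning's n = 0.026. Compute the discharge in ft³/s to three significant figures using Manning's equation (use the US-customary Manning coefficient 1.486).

853 ft³/s

A = b·y = 95.349 × 1.71 = 163.0 ft²
Wide channel: R ≈ y = 1.71 ft
Q = (1.486/n)·A·R^(2/3)·S^(1/2) = (1.486/0.026) × 163.0 × 1.710^(2/3) × 0.0041^(1/2) = 853.3 ft³/s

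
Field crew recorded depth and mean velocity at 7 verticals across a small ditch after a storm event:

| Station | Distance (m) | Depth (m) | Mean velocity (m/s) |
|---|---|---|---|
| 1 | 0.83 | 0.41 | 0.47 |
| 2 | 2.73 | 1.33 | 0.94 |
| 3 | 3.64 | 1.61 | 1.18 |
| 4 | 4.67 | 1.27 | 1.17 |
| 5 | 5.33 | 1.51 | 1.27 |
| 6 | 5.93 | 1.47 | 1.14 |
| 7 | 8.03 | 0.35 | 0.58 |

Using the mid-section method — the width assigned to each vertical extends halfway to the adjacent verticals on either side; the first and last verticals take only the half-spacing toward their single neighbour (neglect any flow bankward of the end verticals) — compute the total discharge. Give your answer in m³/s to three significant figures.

8.72 m³/s

w_1 = (2.73 − 0.83)/2 = 0.95 m; q_1 = 0.47 × 0.41 × 0.95 = 0.1831 m³/s
w_2 = (3.64 − 0.83)/2 = 1.405 m; q_2 = 0.94 × 1.33 × 1.405 = 1.757 m³/s
w_3 = (4.67 − 2.73)/2 = 0.97 m; q_3 = 1.18 × 1.61 × 0.97 = 1.843 m³/s
w_4 = (5.33 − 3.64)/2 = 0.845 m; q_4 = 1.17 × 1.27 × 0.845 = 1.256 m³/s
w_5 = (5.93 − 4.67)/2 = 0.63 m; q_5 = 1.27 × 1.51 × 0.63 = 1.208 m³/s
w_6 = (8.03 − 5.33)/2 = 1.35 m; q_6 = 1.14 × 1.47 × 1.35 = 2.262 m³/s
w_7 = (8.03 − 5.93)/2 = 1.05 m; q_7 = 0.58 × 0.35 × 1.05 = 0.2132 m³/s
Q = Σ qᵢ = 8.722 m³/s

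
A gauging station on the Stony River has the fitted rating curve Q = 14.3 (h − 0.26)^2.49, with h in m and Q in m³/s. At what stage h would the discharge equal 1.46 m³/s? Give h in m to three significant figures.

h − h₀ = (Q/C)^(1/b) = (1.46/14.3)^(1/2.49) = 0.4000 m
h = 0.26 + 0.4000 = 0.6600 m

0.660 m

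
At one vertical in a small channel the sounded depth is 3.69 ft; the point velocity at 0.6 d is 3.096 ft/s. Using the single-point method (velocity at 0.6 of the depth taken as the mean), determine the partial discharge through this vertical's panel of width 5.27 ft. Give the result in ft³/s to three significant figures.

v̄ = v₀.₆ = 3.096 ft/s
q = v̄ × d × w = 3.096 × 3.69 × 5.27 = 60.21 ft³/s

60.2 ft³/s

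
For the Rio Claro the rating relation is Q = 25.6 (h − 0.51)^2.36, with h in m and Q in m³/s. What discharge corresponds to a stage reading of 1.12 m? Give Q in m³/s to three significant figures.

7.97 m³/s

Q = 25.6 × (1.12 − 0.51)^2.36 = 25.6 × 0.61^2.36 = 7.973 m³/s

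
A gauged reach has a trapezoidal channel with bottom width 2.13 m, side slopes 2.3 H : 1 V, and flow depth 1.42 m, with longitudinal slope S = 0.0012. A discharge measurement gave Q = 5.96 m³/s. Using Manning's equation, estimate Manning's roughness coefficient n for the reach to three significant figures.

A = (b + z·y)·y = (2.13 + 2.3×1.42)×1.42 = 7.662 m²
P = b + 2y√(1+z²) = 2.13 + 2×1.42×√(1+2.3²) = 9.253 m
R = A/P = 7.662/9.253 = 0.8281 m
n = (1/Q)·A·R^(2/3)·S^(1/2) = (1/5.96) × 7.662 × 0.8819 × 0.03464 = 0.03927

0.0393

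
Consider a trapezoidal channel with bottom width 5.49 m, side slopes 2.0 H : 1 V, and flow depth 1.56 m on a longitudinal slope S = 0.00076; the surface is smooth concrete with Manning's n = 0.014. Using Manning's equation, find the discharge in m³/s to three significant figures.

27.8 m³/s

A = (b + z·y)·y = (5.49 + 2.0×1.56)×1.56 = 13.43 m²
P = b + 2y√(1+z²) = 5.49 + 2×1.56×√(1+2.0²) = 12.47 m
R = A/P = 13.43/12.47 = 1.077 m
Q = (1/n)·A·R^(2/3)·S^(1/2) = (1/0.014) × 13.43 × 1.077^(2/3) × 0.00076^(1/2) = 27.80 m³/s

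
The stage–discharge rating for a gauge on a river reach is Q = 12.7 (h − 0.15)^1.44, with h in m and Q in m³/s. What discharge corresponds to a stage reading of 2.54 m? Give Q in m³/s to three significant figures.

Q = 12.7 × (2.54 − 0.15)^1.44 = 12.7 × 2.39^1.44 = 44.53 m³/s

44.5 m³/s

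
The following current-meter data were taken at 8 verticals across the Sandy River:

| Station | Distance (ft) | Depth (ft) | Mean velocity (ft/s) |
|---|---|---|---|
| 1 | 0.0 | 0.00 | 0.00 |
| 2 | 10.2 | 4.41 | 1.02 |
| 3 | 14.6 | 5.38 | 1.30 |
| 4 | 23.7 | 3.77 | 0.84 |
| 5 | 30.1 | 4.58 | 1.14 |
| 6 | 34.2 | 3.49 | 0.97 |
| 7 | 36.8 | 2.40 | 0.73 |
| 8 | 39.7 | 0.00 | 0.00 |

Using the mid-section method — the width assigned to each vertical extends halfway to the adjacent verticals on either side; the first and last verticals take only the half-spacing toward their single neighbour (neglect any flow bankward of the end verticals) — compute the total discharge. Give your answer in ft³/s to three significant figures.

w_2 = (14.6 − 0.0)/2 = 7.3 ft; q_2 = 1.02 × 4.41 × 7.3 = 32.84 ft³/s
w_3 = (23.7 − 10.2)/2 = 6.75 ft; q_3 = 1.30 × 5.38 × 6.75 = 47.21 ft³/s
w_4 = (30.1 − 14.6)/2 = 7.75 ft; q_4 = 0.84 × 3.77 × 7.75 = 24.54 ft³/s
w_5 = (34.2 − 23.7)/2 = 5.25 ft; q_5 = 1.14 × 4.58 × 5.25 = 27.41 ft³/s
w_6 = (36.8 − 30.1)/2 = 3.35 ft; q_6 = 0.97 × 3.49 × 3.35 = 11.34 ft³/s
w_7 = (39.7 − 34.2)/2 = 2.75 ft; q_7 = 0.73 × 2.40 × 2.75 = 4.818 ft³/s
Stations 1, 8 contribute zero (depth or velocity is 0).
Q = Σ qᵢ = 148.2 ft³/s

148 ft³/s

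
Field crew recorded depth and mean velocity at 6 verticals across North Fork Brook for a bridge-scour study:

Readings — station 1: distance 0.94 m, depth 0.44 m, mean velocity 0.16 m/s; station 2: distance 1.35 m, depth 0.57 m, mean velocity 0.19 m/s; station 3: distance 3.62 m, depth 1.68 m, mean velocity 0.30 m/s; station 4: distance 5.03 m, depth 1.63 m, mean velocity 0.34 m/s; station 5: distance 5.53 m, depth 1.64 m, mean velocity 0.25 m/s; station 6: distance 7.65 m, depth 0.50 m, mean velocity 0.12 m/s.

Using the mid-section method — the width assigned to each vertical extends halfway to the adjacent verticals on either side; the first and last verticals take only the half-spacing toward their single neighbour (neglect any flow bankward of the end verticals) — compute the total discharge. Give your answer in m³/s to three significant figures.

w_1 = (1.35 − 0.94)/2 = 0.205 m; q_1 = 0.16 × 0.44 × 0.205 = 0.01443 m³/s
w_2 = (3.62 − 0.94)/2 = 1.34 m; q_2 = 0.19 × 0.57 × 1.34 = 0.1451 m³/s
w_3 = (5.03 − 1.35)/2 = 1.84 m; q_3 = 0.30 × 1.68 × 1.84 = 0.9274 m³/s
w_4 = (5.53 − 3.62)/2 = 0.955 m; q_4 = 0.34 × 1.63 × 0.955 = 0.5293 m³/s
w_5 = (7.65 − 5.03)/2 = 1.31 m; q_5 = 0.25 × 1.64 × 1.31 = 0.5371 m³/s
w_6 = (7.65 − 5.53)/2 = 1.06 m; q_6 = 0.12 × 0.50 × 1.06 = 0.06360 m³/s
Q = Σ qᵢ = 2.217 m³/s

2.22 m³/s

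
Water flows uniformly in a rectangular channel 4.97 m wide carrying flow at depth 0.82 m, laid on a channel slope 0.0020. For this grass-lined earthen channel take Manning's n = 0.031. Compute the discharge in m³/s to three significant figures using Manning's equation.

A = b·y = 4.97 × 0.82 = 4.075 m²
P = b + 2y = 4.97 + 2×0.82 = 6.610 m
R = A/P = 4.075/6.610 = 0.6166 m
Q = (1/n)·A·R^(2/3)·S^(1/2) = (1/0.031) × 4.075 × 0.6166^(2/3) × 0.0020^(1/2) = 4.259 m³/s

4.26 m³/s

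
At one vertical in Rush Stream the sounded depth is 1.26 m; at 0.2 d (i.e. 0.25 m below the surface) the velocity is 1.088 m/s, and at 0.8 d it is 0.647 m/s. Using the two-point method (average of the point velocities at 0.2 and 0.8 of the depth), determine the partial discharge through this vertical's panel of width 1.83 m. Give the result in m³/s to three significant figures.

2.00 m³/s

v̄ = (1.088 + 0.647) / 2 = 0.8675 m/s
q = v̄ × d × w = 0.8675 × 1.26 × 1.83 = 2.000 m³/s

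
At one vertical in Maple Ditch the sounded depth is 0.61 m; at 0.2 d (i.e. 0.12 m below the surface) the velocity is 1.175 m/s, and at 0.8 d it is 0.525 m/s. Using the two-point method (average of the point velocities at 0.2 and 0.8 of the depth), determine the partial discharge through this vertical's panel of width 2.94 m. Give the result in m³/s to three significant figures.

v̄ = (1.175 + 0.525) / 2 = 0.8500 m/s
q = v̄ × d × w = 0.8500 × 0.61 × 2.94 = 1.524 m³/s

1.52 m³/s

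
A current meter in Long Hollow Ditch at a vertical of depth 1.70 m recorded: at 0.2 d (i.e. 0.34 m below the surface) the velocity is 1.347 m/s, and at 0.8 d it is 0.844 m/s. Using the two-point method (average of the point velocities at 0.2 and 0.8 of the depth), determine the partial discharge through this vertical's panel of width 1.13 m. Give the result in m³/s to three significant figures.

2.10 m³/s

v̄ = (1.347 + 0.844) / 2 = 1.096 m/s
q = v̄ × d × w = 1.096 × 1.70 × 1.13 = 2.104 m³/s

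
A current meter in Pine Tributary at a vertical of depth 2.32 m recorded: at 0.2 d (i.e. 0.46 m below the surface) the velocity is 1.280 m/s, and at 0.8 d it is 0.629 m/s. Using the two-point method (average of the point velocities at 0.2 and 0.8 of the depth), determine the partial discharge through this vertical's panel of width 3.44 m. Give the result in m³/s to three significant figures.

v̄ = (1.280 + 0.629) / 2 = 0.9545 m/s
q = v̄ × d × w = 0.9545 × 2.32 × 3.44 = 7.618 m³/s

7.62 m³/s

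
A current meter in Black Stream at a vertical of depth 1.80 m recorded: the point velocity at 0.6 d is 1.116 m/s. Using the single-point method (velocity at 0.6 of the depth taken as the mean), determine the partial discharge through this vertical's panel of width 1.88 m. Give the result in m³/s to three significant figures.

v̄ = v₀.₆ = 1.116 m/s
q = v̄ × d × w = 1.116 × 1.80 × 1.88 = 3.777 m³/s

3.78 m³/s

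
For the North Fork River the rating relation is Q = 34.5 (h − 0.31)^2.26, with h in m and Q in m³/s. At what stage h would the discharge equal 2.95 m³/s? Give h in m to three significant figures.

0.647 m

h − h₀ = (Q/C)^(1/b) = (2.95/34.5)^(1/2.26) = 0.3368 m
h = 0.31 + 0.3368 = 0.6468 m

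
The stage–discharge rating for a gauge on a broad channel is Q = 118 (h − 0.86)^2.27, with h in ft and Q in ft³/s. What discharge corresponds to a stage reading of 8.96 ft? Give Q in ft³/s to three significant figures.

13600 ft³/s

Q = 118 × (8.96 − 0.86)^2.27 = 118 × 8.1^2.27 = 13620 ft³/s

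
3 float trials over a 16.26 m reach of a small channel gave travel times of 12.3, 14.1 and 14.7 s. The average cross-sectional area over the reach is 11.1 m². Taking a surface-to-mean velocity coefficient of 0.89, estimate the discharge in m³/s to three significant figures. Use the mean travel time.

t̄ = (12.3 + 14.1 + 14.7) / 3 = 13.7 s
v_surface = L / t̄ = 16.26 / 13.7 = 1.187 m/s
v_mean = 0.89 × 1.187 = 1.056 m/s
Q = A × v_mean = 11.1 × 1.056 = 11.73 m³/s

11.7 m³/s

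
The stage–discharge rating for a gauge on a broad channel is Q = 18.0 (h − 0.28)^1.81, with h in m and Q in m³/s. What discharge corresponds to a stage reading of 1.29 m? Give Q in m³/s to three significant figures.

18.3 m³/s

Q = 18.0 × (1.29 − 0.28)^1.81 = 18.0 × 1.01^1.81 = 18.33 m³/s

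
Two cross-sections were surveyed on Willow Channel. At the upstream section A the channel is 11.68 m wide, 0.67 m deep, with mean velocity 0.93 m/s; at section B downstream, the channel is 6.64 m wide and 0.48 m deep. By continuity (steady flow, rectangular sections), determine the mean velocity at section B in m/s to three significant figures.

Q = A₁V₁ = (11.68×0.67) × 0.93 = 7.278 m³/s
A₂ = 6.64 × 0.48 = 3.187 m²
V₂ = Q/A₂ = 7.278/3.187 = 2.283 m/s

2.28 m/s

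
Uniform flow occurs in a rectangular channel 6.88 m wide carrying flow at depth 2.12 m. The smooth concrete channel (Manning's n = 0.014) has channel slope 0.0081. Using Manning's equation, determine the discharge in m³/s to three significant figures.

A = b·y = 6.88 × 2.12 = 14.59 m²
P = b + 2y = 6.88 + 2×2.12 = 11.12 m
R = A/P = 14.59/11.12 = 1.312 m
Q = (1/n)·A·R^(2/3)·S^(1/2) = (1/0.014) × 14.59 × 1.312^(2/3) × 0.0081^(1/2) = 112.4 m³/s

112 m³/s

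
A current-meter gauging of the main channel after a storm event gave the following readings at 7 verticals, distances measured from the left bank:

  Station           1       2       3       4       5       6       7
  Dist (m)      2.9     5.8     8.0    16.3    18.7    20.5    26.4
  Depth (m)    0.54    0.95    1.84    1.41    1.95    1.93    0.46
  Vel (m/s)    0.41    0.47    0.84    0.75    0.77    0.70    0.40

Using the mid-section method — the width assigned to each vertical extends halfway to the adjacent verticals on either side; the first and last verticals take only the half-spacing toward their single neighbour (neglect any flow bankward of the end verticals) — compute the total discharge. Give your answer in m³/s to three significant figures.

24.1 m³/s

w_1 = (5.8 − 2.9)/2 = 1.45 m; q_1 = 0.41 × 0.54 × 1.45 = 0.3210 m³/s
w_2 = (8.0 − 2.9)/2 = 2.55 m; q_2 = 0.47 × 0.95 × 2.55 = 1.139 m³/s
w_3 = (16.3 − 5.8)/2 = 5.25 m; q_3 = 0.84 × 1.84 × 5.25 = 8.114 m³/s
w_4 = (18.7 − 8.0)/2 = 5.35 m; q_4 = 0.75 × 1.41 × 5.35 = 5.658 m³/s
w_5 = (20.5 − 16.3)/2 = 2.1 m; q_5 = 0.77 × 1.95 × 2.1 = 3.153 m³/s
w_6 = (26.4 − 18.7)/2 = 3.85 m; q_6 = 0.70 × 1.93 × 3.85 = 5.201 m³/s
w_7 = (26.4 − 20.5)/2 = 2.95 m; q_7 = 0.40 × 0.46 × 2.95 = 0.5428 m³/s
Q = Σ qᵢ = 24.13 m³/s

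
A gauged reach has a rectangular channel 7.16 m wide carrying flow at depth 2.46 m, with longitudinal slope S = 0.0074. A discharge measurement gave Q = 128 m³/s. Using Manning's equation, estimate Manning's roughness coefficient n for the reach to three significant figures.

0.0152

A = b·y = 7.16 × 2.46 = 17.61 m²
P = b + 2y = 7.16 + 2×2.46 = 12.08 m
R = A/P = 17.61/12.08 = 1.458 m
n = (1/Q)·A·R^(2/3)·S^(1/2) = (1/128) × 17.61 × 1.286 × 0.08602 = 0.01522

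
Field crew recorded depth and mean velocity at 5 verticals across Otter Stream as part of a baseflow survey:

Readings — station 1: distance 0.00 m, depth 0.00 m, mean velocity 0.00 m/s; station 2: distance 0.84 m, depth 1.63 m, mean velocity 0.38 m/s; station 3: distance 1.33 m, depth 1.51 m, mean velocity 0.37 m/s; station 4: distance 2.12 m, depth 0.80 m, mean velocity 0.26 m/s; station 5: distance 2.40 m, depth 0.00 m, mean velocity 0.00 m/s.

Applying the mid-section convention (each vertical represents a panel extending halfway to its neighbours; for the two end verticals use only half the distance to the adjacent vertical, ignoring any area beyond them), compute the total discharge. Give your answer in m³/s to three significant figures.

0.881 m³/s

w_2 = (1.33 − 0.00)/2 = 0.665 m; q_2 = 0.38 × 1.63 × 0.665 = 0.4119 m³/s
w_3 = (2.12 − 0.84)/2 = 0.64 m; q_3 = 0.37 × 1.51 × 0.64 = 0.3576 m³/s
w_4 = (2.40 − 1.33)/2 = 0.535 m; q_4 = 0.26 × 0.80 × 0.535 = 0.1113 m³/s
Stations 1, 5 contribute zero (depth or velocity is 0).
Q = Σ qᵢ = 0.8807 m³/s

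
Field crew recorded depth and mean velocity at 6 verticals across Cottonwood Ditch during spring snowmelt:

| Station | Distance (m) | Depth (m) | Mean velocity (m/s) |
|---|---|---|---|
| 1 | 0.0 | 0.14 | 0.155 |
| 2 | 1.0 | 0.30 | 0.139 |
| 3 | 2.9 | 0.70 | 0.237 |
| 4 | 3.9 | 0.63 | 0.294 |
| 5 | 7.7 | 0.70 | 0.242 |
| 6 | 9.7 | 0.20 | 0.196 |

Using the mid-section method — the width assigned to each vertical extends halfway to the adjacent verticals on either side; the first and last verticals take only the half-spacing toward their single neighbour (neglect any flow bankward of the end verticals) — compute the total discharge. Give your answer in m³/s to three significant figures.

w_1 = (1.0 − 0.0)/2 = 0.5 m; q_1 = 0.155 × 0.14 × 0.5 = 0.01085 m³/s
w_2 = (2.9 − 0.0)/2 = 1.45 m; q_2 = 0.139 × 0.30 × 1.45 = 0.06047 m³/s
w_3 = (3.9 − 1.0)/2 = 1.45 m; q_3 = 0.237 × 0.70 × 1.45 = 0.2406 m³/s
w_4 = (7.7 − 2.9)/2 = 2.4 m; q_4 = 0.294 × 0.63 × 2.4 = 0.4445 m³/s
w_5 = (9.7 − 3.9)/2 = 2.9 m; q_5 = 0.242 × 0.70 × 2.9 = 0.4913 m³/s
w_6 = (9.7 − 7.7)/2 = 1 m; q_6 = 0.196 × 0.20 × 1 = 0.03920 m³/s
Q = Σ qᵢ = 1.287 m³/s

1.29 m³/s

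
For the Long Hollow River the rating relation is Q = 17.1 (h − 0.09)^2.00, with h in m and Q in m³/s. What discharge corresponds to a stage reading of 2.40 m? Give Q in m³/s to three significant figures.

91.2 m³/s

Q = 17.1 × (2.40 − 0.09)^2.00 = 17.1 × 2.31^2.00 = 91.25 m³/s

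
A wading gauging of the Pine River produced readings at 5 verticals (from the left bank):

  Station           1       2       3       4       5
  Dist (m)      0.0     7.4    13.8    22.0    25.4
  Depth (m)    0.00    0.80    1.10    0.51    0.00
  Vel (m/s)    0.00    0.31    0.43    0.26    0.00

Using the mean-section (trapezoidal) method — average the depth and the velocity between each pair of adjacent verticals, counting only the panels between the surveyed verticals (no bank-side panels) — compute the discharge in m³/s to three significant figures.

Panel 1-2: Δb = 7.4 m, d̄ = (0.00+0.80)/2 = 0.4, v̄ = (0.00+0.31)/2 = 0.155 → q = 7.4×0.4×0.155 = 0.4588 m³/s
Panel 2-3: Δb = 6.4 m, d̄ = (0.80+1.10)/2 = 0.95, v̄ = (0.31+0.43)/2 = 0.37 → q = 6.4×0.95×0.37 = 2.250 m³/s
Panel 3-4: Δb = 8.2 m, d̄ = (1.10+0.51)/2 = 0.805, v̄ = (0.43+0.26)/2 = 0.345 → q = 8.2×0.805×0.345 = 2.277 m³/s
Panel 4-5: Δb = 3.4 m, d̄ = (0.51+0.00)/2 = 0.255, v̄ = (0.26+0.00)/2 = 0.13 → q = 3.4×0.255×0.13 = 0.1127 m³/s
Q = Σ q = 5.098 m³/s

5.10 m³/s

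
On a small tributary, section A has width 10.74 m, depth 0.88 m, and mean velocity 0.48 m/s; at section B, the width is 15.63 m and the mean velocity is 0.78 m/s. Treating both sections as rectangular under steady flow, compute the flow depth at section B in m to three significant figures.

Q = A₁V₁ = (10.74×0.88) × 0.48 = 4.537 m³/s
d₂ = Q/(b₂ V₂) = 4.537/(15.63×0.78) = 0.3721 m

0.372 m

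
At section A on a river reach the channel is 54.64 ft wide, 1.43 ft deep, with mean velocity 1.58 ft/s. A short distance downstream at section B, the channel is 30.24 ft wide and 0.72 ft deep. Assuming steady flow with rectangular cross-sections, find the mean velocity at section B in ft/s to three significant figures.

5.67 ft/s

Q = A₁V₁ = (54.64×1.43) × 1.58 = 123.5 ft³/s
A₂ = 30.24 × 0.72 = 21.77 ft²
V₂ = Q/A₂ = 123.5/21.77 = 5.670 ft/s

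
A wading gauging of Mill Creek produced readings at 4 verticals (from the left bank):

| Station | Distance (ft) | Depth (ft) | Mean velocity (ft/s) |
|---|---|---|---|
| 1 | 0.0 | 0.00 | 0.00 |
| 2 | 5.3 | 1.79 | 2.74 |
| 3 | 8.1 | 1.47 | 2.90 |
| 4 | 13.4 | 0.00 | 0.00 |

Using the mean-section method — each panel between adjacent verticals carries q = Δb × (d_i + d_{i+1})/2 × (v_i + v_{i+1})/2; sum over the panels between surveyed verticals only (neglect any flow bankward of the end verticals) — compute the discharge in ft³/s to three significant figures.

Panel 1-2: Δb = 5.3 ft, d̄ = (0.00+1.79)/2 = 0.895, v̄ = (0.00+2.74)/2 = 1.37 → q = 5.3×0.895×1.37 = 6.499 ft³/s
Panel 2-3: Δb = 2.8 ft, d̄ = (1.79+1.47)/2 = 1.63, v̄ = (2.74+2.90)/2 = 2.82 → q = 2.8×1.63×2.82 = 12.87 ft³/s
Panel 3-4: Δb = 5.3 ft, d̄ = (1.47+0.00)/2 = 0.735, v̄ = (2.90+0.00)/2 = 1.45 → q = 5.3×0.735×1.45 = 5.648 ft³/s
Q = Σ q = 25.02 ft³/s

25.0 ft³/s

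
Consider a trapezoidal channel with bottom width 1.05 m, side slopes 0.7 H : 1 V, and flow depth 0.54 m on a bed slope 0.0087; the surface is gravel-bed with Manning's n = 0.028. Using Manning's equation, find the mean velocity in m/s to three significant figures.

A = (b + z·y)·y = (1.05 + 0.7×0.54)×0.54 = 0.7711 m²
P = b + 2y√(1+z²) = 1.05 + 2×0.54×√(1+0.7²) = 2.368 m
R = A/P = 0.7711/2.368 = 0.3256 m
Q = (1/n)·A·R^(2/3)·S^(1/2) = (1/0.028) × 0.7711 × 0.3256^(2/3) × 0.0087^(1/2) = 1.216 m³/s
V = Q/A = 1.216/0.7711 = 1.577 m/s

1.58 m/s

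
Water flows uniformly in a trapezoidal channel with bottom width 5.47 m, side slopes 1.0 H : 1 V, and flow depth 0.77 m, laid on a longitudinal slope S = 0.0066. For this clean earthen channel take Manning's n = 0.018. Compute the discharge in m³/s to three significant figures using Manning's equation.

A = (b + z·y)·y = (5.47 + 1.0×0.77)×0.77 = 4.805 m²
P = b + 2y√(1+z²) = 5.47 + 2×0.77×√(1+1.0²) = 7.648 m
R = A/P = 4.805/7.648 = 0.6283 m
Q = (1/n)·A·R^(2/3)·S^(1/2) = (1/0.018) × 4.805 × 0.6283^(2/3) × 0.0066^(1/2) = 15.91 m³/s

15.9 m³/s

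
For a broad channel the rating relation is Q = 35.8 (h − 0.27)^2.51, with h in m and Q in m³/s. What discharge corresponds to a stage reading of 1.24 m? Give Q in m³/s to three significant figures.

33.2 m³/s

Q = 35.8 × (1.24 − 0.27)^2.51 = 35.8 × 0.97^2.51 = 33.17 m³/s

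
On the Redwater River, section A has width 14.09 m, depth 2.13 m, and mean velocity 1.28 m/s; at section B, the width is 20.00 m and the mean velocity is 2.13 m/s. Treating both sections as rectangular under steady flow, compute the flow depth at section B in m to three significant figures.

0.902 m

Q = A₁V₁ = (14.09×2.13) × 1.28 = 38.41 m³/s
d₂ = Q/(b₂ V₂) = 38.41/(20.00×2.13) = 0.9018 m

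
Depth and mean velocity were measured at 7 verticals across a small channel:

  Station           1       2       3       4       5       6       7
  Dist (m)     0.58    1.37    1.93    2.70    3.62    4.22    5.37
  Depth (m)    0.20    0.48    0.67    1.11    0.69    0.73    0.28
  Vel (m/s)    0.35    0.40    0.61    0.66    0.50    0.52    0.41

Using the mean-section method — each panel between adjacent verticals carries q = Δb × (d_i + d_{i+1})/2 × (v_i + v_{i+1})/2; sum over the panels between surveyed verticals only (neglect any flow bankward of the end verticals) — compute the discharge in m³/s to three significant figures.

Panel 1-2: Δb = 0.79 m, d̄ = (0.20+0.48)/2 = 0.34, v̄ = (0.35+0.40)/2 = 0.375 → q = 0.79×0.34×0.375 = 0.1007 m³/s
Panel 2-3: Δb = 0.56 m, d̄ = (0.48+0.67)/2 = 0.575, v̄ = (0.40+0.61)/2 = 0.505 → q = 0.56×0.575×0.505 = 0.1626 m³/s
Panel 3-4: Δb = 0.77 m, d̄ = (0.67+1.11)/2 = 0.89, v̄ = (0.61+0.66)/2 = 0.635 → q = 0.77×0.89×0.635 = 0.4352 m³/s
Panel 4-5: Δb = 0.92 m, d̄ = (1.11+0.69)/2 = 0.9, v̄ = (0.66+0.50)/2 = 0.58 → q = 0.92×0.9×0.58 = 0.4802 m³/s
Panel 5-6: Δb = 0.6 m, d̄ = (0.69+0.73)/2 = 0.71, v̄ = (0.50+0.52)/2 = 0.51 → q = 0.6×0.71×0.51 = 0.2173 m³/s
Panel 6-7: Δb = 1.15 m, d̄ = (0.73+0.28)/2 = 0.505, v̄ = (0.52+0.41)/2 = 0.465 → q = 1.15×0.505×0.465 = 0.2700 m³/s
Q = Σ q = 1.666 m³/s

1.67 m³/s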